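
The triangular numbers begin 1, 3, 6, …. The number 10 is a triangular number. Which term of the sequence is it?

4

Set n(n+1)/2 = 10, giving n² + n − 20 = 0.
The discriminant is 1 + 8·10 = 81, and √81 = 9.
So n = (-1 + 9) / 2 = 8/2 = 4.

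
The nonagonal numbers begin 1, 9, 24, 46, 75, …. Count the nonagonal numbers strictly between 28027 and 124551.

99

The n-th nonagonal number is n(7n−5)/2.
Smallest index with value > 28027: n = 90 (giving 28125).
Largest index with value < 124551: n = 188 (giving 123234).
Indices 90 through 188: 99 terms.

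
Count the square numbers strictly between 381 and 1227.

16

The n-th square number is n².
Smallest index with value > 381: n = 20 (giving 400).
Largest index with value < 1227: n = 35 (giving 1225).
Indices 20 through 35: 16 terms.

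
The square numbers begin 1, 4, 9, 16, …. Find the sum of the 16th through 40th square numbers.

Σ_{i=16}^{40} i² = 22140 − 1240 = 20900.

20900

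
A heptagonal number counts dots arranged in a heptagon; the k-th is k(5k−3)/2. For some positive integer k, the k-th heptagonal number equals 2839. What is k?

34

Set n(5n−3)/2 = 2839, giving 5n² − 3n − 5678 = 0.
The discriminant is 9 + 40·2839 = 113569, and √113569 = 337.
So n = (3 + 337) / 10 = 340/10 = 34.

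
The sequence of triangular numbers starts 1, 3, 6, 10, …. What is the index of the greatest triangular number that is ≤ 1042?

Solve n(n+1)/2 ≤ 1042 for integer n.
n = 45 gives 1035 ≤ 1042, while n = 46 gives 1081 > 1042; so the answer is index 45.

45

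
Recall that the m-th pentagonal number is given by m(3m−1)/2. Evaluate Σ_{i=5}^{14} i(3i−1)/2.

Σ i(3i−1)/2 = (3Σi² − Σi) / 2 over i = 5..14.
Σi = 105 − 10 = 95 and Σi² = 1015 − 30 = 985.
(3·985 − 1·95) / 2 = 2860/2 = 1430.

1430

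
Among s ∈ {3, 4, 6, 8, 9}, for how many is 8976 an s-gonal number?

1

s = 3: P(3, 133) = 8911 and P(3, 134) = 9045; 8976 is not s-gonal.
s = 4: P(4, 94) = 8836 and P(4, 95) = 9025; 8976 is not s-gonal.
s = 6: P(6, 67) = 8911 and P(6, 68) = 9180; 8976 is not s-gonal.
s = 8: P(8, 55) = 8965 and P(8, 56) = 9296; 8976 is not s-gonal.
s = 9: P(9, 51) = 8976. ✓
Hits: s ∈ {9} → 1.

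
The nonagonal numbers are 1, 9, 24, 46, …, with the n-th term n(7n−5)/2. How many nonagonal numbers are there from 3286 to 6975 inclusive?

The n-th nonagonal number is n(7n−5)/2.
Smallest index with value ≥ 3286: n = 31 (giving 3286).
Largest index with value ≤ 6975: n = 45 (giving 6975).
Indices 31 through 45: 15 terms.

15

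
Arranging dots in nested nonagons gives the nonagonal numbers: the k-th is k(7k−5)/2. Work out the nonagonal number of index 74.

The 74th nonagonal number is n(7n−5)/2 with n = 74.
74·(7·74 − 5)/2 = 74·513/2 = 18981.

18981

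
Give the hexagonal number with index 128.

32640

The 128th hexagonal number is n(2n−1) with n = 128.
128·(2·128 − 1) = 128·255 = 32640.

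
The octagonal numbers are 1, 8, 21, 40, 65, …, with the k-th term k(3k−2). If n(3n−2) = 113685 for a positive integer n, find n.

195

Set n(3n−2) = 113685, giving 3n² − 2n − 113685 = 0.
The discriminant is 4 + 12·113685 = 1364224, and √1364224 = 1168.
So n = (2 + 1168) / 6 = 1170/6 = 195.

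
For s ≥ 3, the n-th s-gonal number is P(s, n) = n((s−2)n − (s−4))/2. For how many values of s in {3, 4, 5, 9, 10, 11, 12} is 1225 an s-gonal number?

s = 3: P(3, 49) = 1225. ✓
s = 4: P(4, 35) = 1225. ✓
s = 5: P(5, 28) = 1162 and P(5, 29) = 1247; 1225 is not s-gonal.
s = 9: P(9, 19) = 1216 and P(9, 20) = 1350; 1225 is not s-gonal.
s = 10: P(10, 17) = 1105 and P(10, 18) = 1242; 1225 is not s-gonal.
s = 11: P(11, 16) = 1096 and P(11, 17) = 1241; 1225 is not s-gonal.
s = 12: P(12, 16) = 1216 and P(12, 17) = 1377; 1225 is not s-gonal.
Hits: s ∈ {3, 4} → 2.

2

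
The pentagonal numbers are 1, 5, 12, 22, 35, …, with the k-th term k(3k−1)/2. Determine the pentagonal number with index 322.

The 322nd pentagonal number is n(3n−1)/2 with n = 322.
322·(3·322 − 1)/2 = 322·965/2 = 155365.

155365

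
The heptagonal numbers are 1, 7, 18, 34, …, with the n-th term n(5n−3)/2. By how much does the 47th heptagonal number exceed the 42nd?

1105

47·(5·47 − 3)/2 = 5452 and 42·(5·42 − 3)/2 = 4347.
Difference: 5452 − 4347 = 1105.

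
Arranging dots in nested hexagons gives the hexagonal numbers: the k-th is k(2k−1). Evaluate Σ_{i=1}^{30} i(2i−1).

18445

Σ i(2i−1) = 2Σi² − Σi over i = 1..30.
Σi = 465 and Σi² = 9455.
2·9455 − 1·465 = 18445.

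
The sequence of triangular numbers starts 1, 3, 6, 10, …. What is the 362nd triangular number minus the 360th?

723

362·363/2 = 65703 and 360·361/2 = 64980.
Difference: 65703 − 64980 = 723.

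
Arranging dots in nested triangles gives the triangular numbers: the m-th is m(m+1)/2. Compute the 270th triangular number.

36585

The 270th triangular number is n(n+1)/2 with n = 270.
270·271/2 = 73170/2 = 36585.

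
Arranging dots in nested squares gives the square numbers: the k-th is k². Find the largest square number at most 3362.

Solve n² ≤ 3362 for integer n.
n = 57 gives 3249 ≤ 3362, while n = 58 gives 3364 > 3362; so the answer is 3249.

3249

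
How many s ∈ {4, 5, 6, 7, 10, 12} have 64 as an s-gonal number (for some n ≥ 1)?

2

s = 4: P(4, 8) = 64. ✓
s = 5: P(5, 6) = 51 and P(5, 7) = 70; 64 is not s-gonal.
s = 6: P(6, 5) = 45 and P(6, 6) = 66; 64 is not s-gonal.
s = 7: P(7, 5) = 55 and P(7, 6) = 81; 64 is not s-gonal.
s = 10: P(10, 4) = 52 and P(10, 5) = 85; 64 is not s-gonal.
s = 12: P(12, 4) = 64. ✓
Hits: s ∈ {4, 12} → 2.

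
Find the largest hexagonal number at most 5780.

5778

Solve n(2n−1) ≤ 5780 for integer n.
n = 54 gives 5778 ≤ 5780, while n = 55 gives 5995 > 5780; so the answer is 5778.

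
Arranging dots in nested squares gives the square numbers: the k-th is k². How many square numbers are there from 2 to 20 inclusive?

The n-th square number is n².
Smallest index with value ≥ 2: n = 2 (giving 4).
Largest index with value ≤ 20: n = 4 (giving 16).
Indices 2 through 4: 3 terms.

3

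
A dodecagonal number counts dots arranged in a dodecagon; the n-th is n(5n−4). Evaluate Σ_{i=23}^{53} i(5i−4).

231508

Σ i(5i−4) = 5Σi² − 4Σi over i = 23..53.
Σi = 1431 − 253 = 1178 and Σi² = 51039 − 3795 = 47244.
5·47244 − 4·1178 = 231508.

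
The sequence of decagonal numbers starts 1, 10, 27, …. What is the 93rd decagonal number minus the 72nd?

13797

93·(4·93 − 3) = 34317 and 72·(4·72 − 3) = 20520.
Difference: 34317 − 20520 = 13797.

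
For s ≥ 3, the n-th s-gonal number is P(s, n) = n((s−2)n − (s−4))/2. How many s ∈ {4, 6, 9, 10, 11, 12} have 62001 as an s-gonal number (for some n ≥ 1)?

1

s = 4: P(4, 249) = 62001. ✓
s = 6: P(6, 176) = 61776 and P(6, 177) = 62481; 62001 is not s-gonal.
s = 9: P(9, 133) = 61579 and P(9, 134) = 62511; 62001 is not s-gonal.
s = 10: P(10, 124) = 61132 and P(10, 125) = 62125; 62001 is not s-gonal.
s = 11: P(11, 117) = 61191 and P(11, 118) = 62245; 62001 is not s-gonal.
s = 12: P(12, 111) = 61161 and P(12, 112) = 62272; 62001 is not s-gonal.
Hits: s ∈ {4} → 1.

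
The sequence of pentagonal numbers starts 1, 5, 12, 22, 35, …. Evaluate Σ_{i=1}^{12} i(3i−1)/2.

Σ i(3i−1)/2 = (3Σi² − Σi) / 2 over i = 1..12.
Σi = 78 and Σi² = 650.
(3·650 − 1·78) / 2 = 1872/2 = 936.

936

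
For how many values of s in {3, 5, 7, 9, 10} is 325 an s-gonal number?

2

s = 3: P(3, 25) = 325. ✓
s = 5: P(5, 14) = 287 and P(5, 15) = 330; 325 is not s-gonal.
s = 7: P(7, 11) = 286 and P(7, 12) = 342; 325 is not s-gonal.
s = 9: P(9, 10) = 325. ✓
s = 10: P(10, 9) = 297 and P(10, 10) = 370; 325 is not s-gonal.
Hits: s ∈ {3, 9} → 2.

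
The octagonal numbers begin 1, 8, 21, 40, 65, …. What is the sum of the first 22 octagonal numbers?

Σ i(3i−2) = 3Σi² − 2Σi over i = 1..22.
Σi = 253 and Σi² = 3795.
3·3795 − 2·253 = 10879.

10879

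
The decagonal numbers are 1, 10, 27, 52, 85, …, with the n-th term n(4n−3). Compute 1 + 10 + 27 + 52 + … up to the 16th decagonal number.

5576

Σ i(4i−3) = 4Σi² − 3Σi over i = 1..16.
Σi = 136 and Σi² = 1496.
4·1496 − 3·136 = 5576.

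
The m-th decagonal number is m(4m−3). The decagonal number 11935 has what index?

55

Set n(4n−3) = 11935, giving 4n² − 3n − 11935 = 0.
The discriminant is 9 + 16·11935 = 190969, and √190969 = 437.
So n = (3 + 437) / 8 = 440/8 = 55.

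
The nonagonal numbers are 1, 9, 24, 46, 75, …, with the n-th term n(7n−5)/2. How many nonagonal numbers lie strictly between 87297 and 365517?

The n-th nonagonal number is n(7n−5)/2.
Smallest index with value > 87297: n = 159 (giving 88086).
Largest index with value < 365517: n = 323 (giving 364344).
Indices 159 through 323: 165 terms.

165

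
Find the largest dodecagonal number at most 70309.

Solve n(5n−4) ≤ 70309 for integer n.
n = 118 gives 69148 ≤ 70309, while n = 119 gives 70329 > 70309; so the answer is 69148.

69148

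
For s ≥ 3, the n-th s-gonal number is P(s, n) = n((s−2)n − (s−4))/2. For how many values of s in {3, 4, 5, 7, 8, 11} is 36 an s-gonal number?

2

s = 3: P(3, 8) = 36. ✓
s = 4: P(4, 6) = 36. ✓
s = 5: P(5, 5) = 35 and P(5, 6) = 51; 36 is not s-gonal.
s = 7: P(7, 4) = 34 and P(7, 5) = 55; 36 is not s-gonal.
s = 8: P(8, 3) = 21 and P(8, 4) = 40; 36 is not s-gonal.
s = 11: P(11, 3) = 30 and P(11, 4) = 58; 36 is not s-gonal.
Hits: s ∈ {3, 4} → 2.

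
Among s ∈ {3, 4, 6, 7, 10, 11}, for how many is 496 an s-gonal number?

2

s = 3: P(3, 31) = 496. ✓
s = 4: P(4, 22) = 484 and P(4, 23) = 529; 496 is not s-gonal.
s = 6: P(6, 16) = 496. ✓
s = 7: P(7, 14) = 469 and P(7, 15) = 540; 496 is not s-gonal.
s = 10: P(10, 11) = 451 and P(10, 12) = 540; 496 is not s-gonal.
s = 11: P(11, 10) = 415 and P(11, 11) = 506; 496 is not s-gonal.
Hits: s ∈ {3, 6} → 2.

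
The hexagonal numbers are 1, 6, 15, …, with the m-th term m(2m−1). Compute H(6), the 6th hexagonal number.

6·(2·6 − 1) = 6·11 = 66.

66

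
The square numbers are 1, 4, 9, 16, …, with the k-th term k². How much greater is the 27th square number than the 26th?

n² − (n−1)² = 2n − 1, so 27² − 26² = 2·27 − 1 = 53.

53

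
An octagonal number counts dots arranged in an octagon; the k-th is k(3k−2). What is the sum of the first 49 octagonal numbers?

118825

Σ i(3i−2) = 3Σi² − 2Σi over i = 1..49.
Σi = 1225 and Σi² = 40425.
3·40425 − 2·1225 = 118825.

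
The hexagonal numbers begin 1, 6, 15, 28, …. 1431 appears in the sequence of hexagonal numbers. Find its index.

Set n(2n−1) = 1431, giving 2n² − n − 1431 = 0.
So n = (1 + 107) / 4 = 108/4 = 27.
Check: 27·(2·27 − 1) = 1431. ✓

27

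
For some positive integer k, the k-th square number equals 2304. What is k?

48

We need n² = 2304, so n = √2304 = 48.
Check: 48² = 2304. ✓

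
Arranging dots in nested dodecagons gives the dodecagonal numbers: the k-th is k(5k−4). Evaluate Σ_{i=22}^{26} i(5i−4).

13970

Σ i(5i−4) = 5Σi² − 4Σi over i = 22..26.
Σi = 351 − 231 = 120 and Σi² = 6201 − 3311 = 2890.
5·2890 − 4·120 = 13970.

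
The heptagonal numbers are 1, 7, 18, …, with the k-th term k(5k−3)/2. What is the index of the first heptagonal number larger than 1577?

Solve n(5n−3)/2 > 1577 for integer n.
The largest n with value ≤ 1577 is 25 (since 1525 ≤ 1577 < 1651), so the first above is n = 26, value 1651.

26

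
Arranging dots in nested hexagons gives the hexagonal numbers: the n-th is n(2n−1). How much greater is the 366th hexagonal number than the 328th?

52706

366·(2·366 − 1) = 267546 and 328·(2·328 − 1) = 214840.
Difference: 267546 − 214840 = 52706.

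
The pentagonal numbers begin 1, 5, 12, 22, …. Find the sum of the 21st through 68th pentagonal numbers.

Σ i(3i−1)/2 = (3Σi² − Σi) / 2 over i = 21..68.
Σi = 2346 − 210 = 2136 and Σi² = 107134 − 2870 = 104264.
(3·104264 − 1·2136) / 2 = 310656/2 = 155328.

155328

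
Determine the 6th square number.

The 6th square number is n² with n = 6.
6² = 36.

36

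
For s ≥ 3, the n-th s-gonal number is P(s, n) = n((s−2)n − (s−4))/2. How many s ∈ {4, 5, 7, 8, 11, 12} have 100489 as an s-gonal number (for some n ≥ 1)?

s = 4: P(4, 317) = 100489. ✓
s = 5: P(5, 258) = 99717 and P(5, 259) = 100492; 100489 is not s-gonal.
s = 7: P(7, 200) = 99700 and P(7, 201) = 100701; 100489 is not s-gonal.
s = 8: P(8, 183) = 100101 and P(8, 184) = 101200; 100489 is not s-gonal.
s = 11: P(11, 149) = 99383 and P(11, 150) = 100725; 100489 is not s-gonal.
s = 12: P(12, 142) = 100252 and P(12, 143) = 101673; 100489 is not s-gonal.
Hits: s ∈ {4} → 1.

1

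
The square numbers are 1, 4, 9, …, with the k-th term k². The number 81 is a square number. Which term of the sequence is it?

9

We need n² = 81, so n = √81 = 9.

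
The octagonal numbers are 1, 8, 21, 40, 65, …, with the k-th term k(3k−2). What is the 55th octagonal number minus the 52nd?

55·(3·55 − 2) = 8965 and 52·(3·52 − 2) = 8008.
Difference: 8965 − 8008 = 957.

957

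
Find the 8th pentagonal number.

92

8·(3·8 − 1)/2 = 8·23/2 = 92.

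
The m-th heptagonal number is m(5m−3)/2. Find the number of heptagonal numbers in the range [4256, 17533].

43

The n-th heptagonal number is n(5n−3)/2.
Smallest index with value ≥ 4256: n = 42 (giving 4347).
Largest index with value ≤ 17533: n = 84 (giving 17514).
Indices 42 through 84: 43 terms.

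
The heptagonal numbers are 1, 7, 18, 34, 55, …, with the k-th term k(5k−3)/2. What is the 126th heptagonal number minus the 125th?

Consecutive heptagonal numbers differ by 5n − 4: here 5·126 − 4 = 626.

626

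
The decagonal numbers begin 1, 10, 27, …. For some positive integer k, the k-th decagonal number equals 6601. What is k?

Set n(4n−3) = 6601, giving 4n² − 3n − 6601 = 0.
So n = (3 + 325) / 8 = 328/8 = 41.

41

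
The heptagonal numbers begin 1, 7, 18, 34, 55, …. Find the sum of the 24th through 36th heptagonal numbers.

Σ i(5i−3)/2 = (5Σi² − 3Σi) / 2 over i = 24..36.
Σi = 666 − 276 = 390 and Σi² = 16206 − 4324 = 11882.
(5·11882 − 3·390) / 2 = 58240/2 = 29120.

29120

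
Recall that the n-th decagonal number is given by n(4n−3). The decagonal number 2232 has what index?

24

Set n(4n−3) = 2232, giving 4n² − 3n − 2232 = 0.
So n = (3 + 189) / 8 = 192/8 = 24.
Check: 24·(4·24 − 3) = 2232. ✓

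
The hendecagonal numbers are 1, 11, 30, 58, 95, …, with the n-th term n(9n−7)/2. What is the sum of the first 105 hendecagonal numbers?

1741845

Σ i(9i−7)/2 = (9Σi² − 7Σi) / 2 over i = 1..105.
Σi = 5565 and Σi² = 391405.
(9·391405 − 7·5565) / 2 = 3483690/2 = 1741845.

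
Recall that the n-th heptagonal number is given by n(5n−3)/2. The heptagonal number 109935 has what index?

210

Set n(5n−3)/2 = 109935, giving 5n² − 3n − 219870 = 0.
The discriminant is 9 + 40·109935 = 4397409, and √4397409 = 2097.
So n = (3 + 2097) / 10 = 2100/10 = 210.
Check: 210·(5·210 − 3)/2 = 109935. ✓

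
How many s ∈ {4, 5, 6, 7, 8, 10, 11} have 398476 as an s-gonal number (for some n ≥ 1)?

s = 4: P(4, 631) = 398161 and P(4, 632) = 399424; 398476 is not s-gonal.
s = 5: P(5, 515) = 397580 and P(5, 516) = 399126; 398476 is not s-gonal.
s = 6: P(6, 446) = 397386 and P(6, 447) = 399171; 398476 is not s-gonal.
s = 7: P(7, 399) = 397404 and P(7, 400) = 399400; 398476 is not s-gonal.
s = 8: P(8, 364) = 396760 and P(8, 365) = 398945; 398476 is not s-gonal.
s = 10: P(10, 316) = 398476. ✓
s = 11: P(11, 297) = 395901 and P(11, 298) = 398575; 398476 is not s-gonal.
Hits: s ∈ {10} → 1.

1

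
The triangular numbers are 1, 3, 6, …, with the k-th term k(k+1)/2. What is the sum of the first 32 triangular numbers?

5984

Σ i(i+1)/2 = (Σi² + Σi) / 2 over i = 1..32.
Σi = 528 and Σi² = 11440.
(1·11440 + 1·528) / 2 = 11968/2 = 5984.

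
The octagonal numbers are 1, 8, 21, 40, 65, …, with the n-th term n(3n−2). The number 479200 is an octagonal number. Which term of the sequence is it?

400

Set n(3n−2) = 479200, giving 3n² − 2n − 479200 = 0.
The discriminant is 4 + 12·479200 = 5750404, and √5750404 = 2398.
So n = (2 + 2398) / 6 = 2400/6 = 400.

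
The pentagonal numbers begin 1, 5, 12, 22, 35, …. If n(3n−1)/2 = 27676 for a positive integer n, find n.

136

Set n(3n−1)/2 = 27676, giving 3n² − n − 55352 = 0.
So n = (1 + 815) / 6 = 816/6 = 136.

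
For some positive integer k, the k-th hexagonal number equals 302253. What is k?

389

Set n(2n−1) = 302253, giving 2n² − n − 302253 = 0.
The discriminant is 1 + 8·302253 = 2418025, and √2418025 = 1555.
So n = (1 + 1555) / 4 = 1556/4 = 389.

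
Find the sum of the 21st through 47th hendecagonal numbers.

Σ i(9i−7)/2 = (9Σi² − 7Σi) / 2 over i = 21..47.
Σi = 1128 − 210 = 918 and Σi² = 35720 − 2870 = 32850.
(9·32850 − 7·918) / 2 = 289224/2 = 144612.

144612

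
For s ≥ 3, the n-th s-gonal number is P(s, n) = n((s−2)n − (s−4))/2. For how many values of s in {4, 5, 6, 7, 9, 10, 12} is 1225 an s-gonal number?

2

s = 4: P(4, 35) = 1225. ✓
s = 5: P(5, 28) = 1162 and P(5, 29) = 1247; 1225 is not s-gonal.
s = 6: P(6, 25) = 1225. ✓
s = 7: P(7, 22) = 1177 and P(7, 23) = 1288; 1225 is not s-gonal.
s = 9: P(9, 19) = 1216 and P(9, 20) = 1350; 1225 is not s-gonal.
s = 10: P(10, 17) = 1105 and P(10, 18) = 1242; 1225 is not s-gonal.
s = 12: P(12, 16) = 1216 and P(12, 17) = 1377; 1225 is not s-gonal.
Hits: s ∈ {4, 6} → 2.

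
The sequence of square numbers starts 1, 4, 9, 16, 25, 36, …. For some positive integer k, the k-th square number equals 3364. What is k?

58

We need n² = 3364, so n = √3364 = 58.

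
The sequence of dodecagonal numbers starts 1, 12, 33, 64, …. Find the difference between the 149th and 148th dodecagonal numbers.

1481

Consecutive dodecagonal numbers differ by 10n − 9: here 10·149 − 9 = 1481.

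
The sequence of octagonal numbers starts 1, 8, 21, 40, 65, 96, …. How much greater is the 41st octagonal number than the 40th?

Consecutive octagonal numbers differ by 6n − 5: here 6·41 − 5 = 241.

241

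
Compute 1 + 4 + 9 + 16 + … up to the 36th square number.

Σ_{i=1}^{36} i² = 36·37·73/6 = 16206.

16206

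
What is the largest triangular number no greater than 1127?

1081

Solve n(n+1)/2 ≤ 1127 for integer n.
n = 46 gives 1081 ≤ 1127, while n = 47 gives 1128 > 1127; so the answer is 1081.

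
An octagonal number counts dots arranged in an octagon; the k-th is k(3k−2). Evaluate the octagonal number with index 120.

42960

The 120th octagonal number is n(3n−2) with n = 120.
120·(3·120 − 2) = 120·358 = 42960.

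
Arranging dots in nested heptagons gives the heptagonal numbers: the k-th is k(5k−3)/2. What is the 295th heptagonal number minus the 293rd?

2937

295·(5·295 − 3)/2 = 217120 and 293·(5·293 − 3)/2 = 214183.
Difference: 217120 − 214183 = 2937.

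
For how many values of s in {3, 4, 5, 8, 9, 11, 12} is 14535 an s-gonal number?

1

s = 3: P(3, 170) = 14535. ✓
s = 4: P(4, 120) = 14400 and P(4, 121) = 14641; 14535 is not s-gonal.
s = 5: P(5, 98) = 14357 and P(5, 99) = 14652; 14535 is not s-gonal.
s = 8: P(8, 69) = 14145 and P(8, 70) = 14560; 14535 is not s-gonal.
s = 9: P(9, 64) = 14176 and P(9, 65) = 14625; 14535 is not s-gonal.
s = 11: P(11, 57) = 14421 and P(11, 58) = 14935; 14535 is not s-gonal.
s = 12: P(12, 54) = 14364 and P(12, 55) = 14905; 14535 is not s-gonal.
Hits: s ∈ {3} → 1.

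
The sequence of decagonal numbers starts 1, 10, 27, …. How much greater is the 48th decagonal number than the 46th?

48·(4·48 − 3) = 9072 and 46·(4·46 − 3) = 8326.
Difference: 9072 − 8326 = 746.

746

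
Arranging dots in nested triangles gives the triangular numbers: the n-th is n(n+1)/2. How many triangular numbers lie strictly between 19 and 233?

16

The n-th triangular number is n(n+1)/2.
Smallest index with value > 19: n = 6 (giving 21).
Largest index with value < 233: n = 21 (giving 231).
Indices 6 through 21: 16 terms.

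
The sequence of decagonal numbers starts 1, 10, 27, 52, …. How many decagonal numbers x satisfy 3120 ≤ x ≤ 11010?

24

The n-th decagonal number is n(4n−3).
Smallest index with value ≥ 3120: n = 29 (giving 3277).
Largest index with value ≤ 11010: n = 52 (giving 10660).
Indices 29 through 52: 24 terms.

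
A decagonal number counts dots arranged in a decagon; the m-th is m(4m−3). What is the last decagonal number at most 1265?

1242

Solve n(4n−3) ≤ 1265 for integer n.
n = 18 gives 1242 ≤ 1265, while n = 19 gives 1387 > 1265; so the answer is 1242.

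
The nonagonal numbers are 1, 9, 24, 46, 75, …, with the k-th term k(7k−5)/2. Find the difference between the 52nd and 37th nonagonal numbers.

52·(7·52 − 5)/2 = 9334 and 37·(7·37 − 5)/2 = 4699.
Difference: 9334 − 4699 = 4635.

4635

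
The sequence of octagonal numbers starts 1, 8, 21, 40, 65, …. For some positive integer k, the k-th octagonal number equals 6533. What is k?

Set n(3n−2) = 6533, giving 3n² − 2n − 6533 = 0.
So n = (2 + 280) / 6 = 282/6 = 47.

47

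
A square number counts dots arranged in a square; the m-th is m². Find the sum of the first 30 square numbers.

9455

Σ_{i=1}^{30} i² = 30·31·61/6 = 9455.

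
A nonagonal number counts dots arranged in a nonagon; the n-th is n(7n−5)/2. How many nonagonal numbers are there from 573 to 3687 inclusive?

The n-th nonagonal number is n(7n−5)/2.
Smallest index with value ≥ 573: n = 14 (giving 651).
Largest index with value ≤ 3687: n = 32 (giving 3504).
Indices 14 through 32: 19 terms.

19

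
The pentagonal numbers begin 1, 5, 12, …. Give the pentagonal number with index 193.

The 193rd pentagonal number is n(3n−1)/2 with n = 193.
193·(3·193 − 1)/2 = 193·578/2 = 193·289 = 55777.

55777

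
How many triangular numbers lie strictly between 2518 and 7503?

51

The n-th triangular number is n(n+1)/2.
Smallest index with value > 2518: n = 71 (giving 2556).
Largest index with value < 7503: n = 121 (giving 7381).
Indices 71 through 121: 51 terms.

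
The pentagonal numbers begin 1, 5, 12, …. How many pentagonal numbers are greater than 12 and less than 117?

5

The n-th pentagonal number is n(3n−1)/2.
Smallest index with value > 12: n = 4 (giving 22).
Largest index with value < 117: n = 8 (giving 92).
Indices 4 through 8: 5 terms.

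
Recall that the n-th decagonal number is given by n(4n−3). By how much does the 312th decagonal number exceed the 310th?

4970

312·(4·312 − 3) = 388440 and 310·(4·310 − 3) = 383470.
Difference: 388440 − 383470 = 4970.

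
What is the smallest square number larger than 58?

Solve n² > 58 for integer n.
The largest n with value ≤ 58 is 7 (since 49 ≤ 58 < 64), so the first above is n = 8, value 64.

64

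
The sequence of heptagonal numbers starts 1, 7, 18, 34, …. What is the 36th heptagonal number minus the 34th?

347

36·(5·36 − 3)/2 = 3186 and 34·(5·34 − 3)/2 = 2839.
Difference: 3186 − 2839 = 347.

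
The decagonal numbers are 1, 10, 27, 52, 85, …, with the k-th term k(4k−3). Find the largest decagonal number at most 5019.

4795

Solve n(4n−3) ≤ 5019 for integer n.
n = 35 gives 4795 ≤ 5019, while n = 36 gives 5076 > 5019; so the answer is 4795.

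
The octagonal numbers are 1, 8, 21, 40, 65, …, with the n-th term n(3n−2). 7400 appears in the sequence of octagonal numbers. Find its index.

50

Set n(3n−2) = 7400, giving 3n² − 2n − 7400 = 0.
The discriminant is 4 + 12·7400 = 88804, and √88804 = 298.
So n = (2 + 298) / 6 = 300/6 = 50.
Check: 50·(3·50 − 2) = 7400. ✓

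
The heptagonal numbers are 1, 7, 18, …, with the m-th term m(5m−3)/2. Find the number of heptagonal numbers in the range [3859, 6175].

The n-th heptagonal number is n(5n−3)/2.
Smallest index with value ≥ 3859: n = 40 (giving 3940).
Largest index with value ≤ 6175: n = 50 (giving 6175).
Indices 40 through 50: 11 terms.

11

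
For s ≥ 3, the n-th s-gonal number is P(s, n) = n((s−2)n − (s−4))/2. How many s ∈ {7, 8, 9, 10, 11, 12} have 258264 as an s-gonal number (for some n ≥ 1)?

s = 7: P(7, 321) = 257121 and P(7, 322) = 258727; 258264 is not s-gonal.
s = 8: P(8, 293) = 256961 and P(8, 294) = 258720; 258264 is not s-gonal.
s = 9: P(9, 272) = 258264. ✓
s = 10: P(10, 254) = 257302 and P(10, 255) = 259335; 258264 is not s-gonal.
s = 11: P(11, 239) = 256208 and P(11, 240) = 258360; 258264 is not s-gonal.
s = 12: P(12, 227) = 256737 and P(12, 228) = 259008; 258264 is not s-gonal.
Hits: s ∈ {9} → 1.

1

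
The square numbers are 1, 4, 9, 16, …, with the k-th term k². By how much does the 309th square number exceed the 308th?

n² − (n−1)² = 2n − 1, so 309² − 308² = 2·309 − 1 = 617.

617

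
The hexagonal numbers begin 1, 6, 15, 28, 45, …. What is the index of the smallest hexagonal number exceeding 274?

12

Solve n(2n−1) > 274 for integer n.
The largest n with value ≤ 274 is 11 (since 231 ≤ 274 < 276), so the first above is n = 12, value 276.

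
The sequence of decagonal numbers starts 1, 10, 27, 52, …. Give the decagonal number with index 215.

215·(4·215 − 3) = 215·857 = 184255.

184255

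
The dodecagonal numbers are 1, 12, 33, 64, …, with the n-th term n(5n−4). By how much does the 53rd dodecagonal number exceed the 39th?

6384

53·(5·53 − 4) = 13833 and 39·(5·39 − 4) = 7449.
Difference: 13833 − 7449 = 6384.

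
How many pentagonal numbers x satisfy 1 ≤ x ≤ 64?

The n-th pentagonal number is n(3n−1)/2.
Smallest index with value ≥ 1: n = 1 (giving 1).
Largest index with value ≤ 64: n = 6 (giving 51).
Indices 1 through 6: 6 terms.

6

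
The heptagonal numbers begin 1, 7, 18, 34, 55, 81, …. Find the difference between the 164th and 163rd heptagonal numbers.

816

Consecutive heptagonal numbers differ by 5n − 4: here 5·164 − 4 = 816.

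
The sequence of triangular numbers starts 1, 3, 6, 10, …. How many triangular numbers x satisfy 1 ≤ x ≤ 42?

8

The n-th triangular number is n(n+1)/2.
Smallest index with value ≥ 1: n = 1 (giving 1).
Largest index with value ≤ 42: n = 8 (giving 36).
Indices 1 through 8: 8 terms.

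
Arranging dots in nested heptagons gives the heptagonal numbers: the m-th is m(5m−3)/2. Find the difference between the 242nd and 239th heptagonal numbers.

3603

242·(5·242 − 3)/2 = 146047 and 239·(5·239 − 3)/2 = 142444.
Difference: 146047 − 142444 = 3603.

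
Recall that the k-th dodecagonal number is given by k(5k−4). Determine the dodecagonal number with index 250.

The 250th dodecagonal number is n(5n−4) with n = 250.
250·(5·250 − 4) = 250·1246 = 311500.

311500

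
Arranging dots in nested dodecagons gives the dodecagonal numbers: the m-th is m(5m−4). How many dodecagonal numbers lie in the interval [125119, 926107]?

The n-th dodecagonal number is n(5n−4).
Smallest index with value ≥ 125119: n = 159 (giving 125769).
Largest index with value ≤ 926107: n = 430 (giving 922780).
Indices 159 through 430: 272 terms.

272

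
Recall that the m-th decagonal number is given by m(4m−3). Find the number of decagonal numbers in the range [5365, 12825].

The n-th decagonal number is n(4n−3).
Smallest index with value ≥ 5365: n = 37 (giving 5365).
Largest index with value ≤ 12825: n = 57 (giving 12825).
Indices 37 through 57: 21 terms.

21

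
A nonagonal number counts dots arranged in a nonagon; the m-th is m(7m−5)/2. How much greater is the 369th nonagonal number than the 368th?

2577

Consecutive nonagonal numbers differ by 7n − 6: here 7·369 − 6 = 2577.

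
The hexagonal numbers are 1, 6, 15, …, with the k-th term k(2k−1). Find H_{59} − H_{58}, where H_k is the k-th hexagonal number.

Consecutive hexagonal numbers differ by 4n − 3: here 4·59 − 3 = 233.

233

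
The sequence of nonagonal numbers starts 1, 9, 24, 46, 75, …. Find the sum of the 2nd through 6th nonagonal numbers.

265

Σ i(7i−5)/2 = (7Σi² − 5Σi) / 2 over i = 2..6.
Σi = 21 − 1 = 20 and Σi² = 91 − 1 = 90.
(7·90 − 5·20) / 2 = 530/2 = 265.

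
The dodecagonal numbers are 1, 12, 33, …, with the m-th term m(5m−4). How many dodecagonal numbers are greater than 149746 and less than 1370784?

The n-th dodecagonal number is n(5n−4).
Smallest index with value > 149746: n = 174 (giving 150684).
Largest index with value < 1370784: n = 523 (giving 1365553).
Indices 174 through 523: 350 terms.

350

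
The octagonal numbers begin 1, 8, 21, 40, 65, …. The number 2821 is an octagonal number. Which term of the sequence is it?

Set n(3n−2) = 2821, giving 3n² − 2n − 2821 = 0.
So n = (2 + 184) / 6 = 186/6 = 31.

31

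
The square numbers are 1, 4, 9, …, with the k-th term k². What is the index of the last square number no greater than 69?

Solve n² ≤ 69 for integer n.
n = 8 gives 64 ≤ 69, while n = 9 gives 81 > 69; so the answer is index 8.

8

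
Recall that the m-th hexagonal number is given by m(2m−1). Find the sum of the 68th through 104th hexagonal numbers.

Σ i(2i−1) = 2Σi² − Σi over i = 68..104.
Σi = 5460 − 2278 = 3182 and Σi² = 380380 − 102510 = 277870.
2·277870 − 1·3182 = 552558.

552558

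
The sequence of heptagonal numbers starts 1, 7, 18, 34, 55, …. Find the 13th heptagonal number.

The 13th heptagonal number is n(5n−3)/2 with n = 13.
13·(5·13 − 3)/2 = 13·62/2 = 13·31 = 403.

403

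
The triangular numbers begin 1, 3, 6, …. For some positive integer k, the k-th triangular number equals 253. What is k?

22

Set n(n+1)/2 = 253, giving n² + n − 506 = 0.
The discriminant is 1 + 8·253 = 2025, and √2025 = 45.
So n = (-1 + 45) / 2 = 44/2 = 22.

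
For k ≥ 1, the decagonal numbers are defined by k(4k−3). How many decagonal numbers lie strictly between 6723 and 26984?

The n-th decagonal number is n(4n−3).
Smallest index with value > 6723: n = 42 (giving 6930).
Largest index with value < 26984: n = 82 (giving 26650).
Indices 42 through 82: 41 terms.

41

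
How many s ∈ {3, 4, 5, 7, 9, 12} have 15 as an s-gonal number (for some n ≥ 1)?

1

s = 3: P(3, 5) = 15. ✓
s = 4: P(4, 3) = 9 and P(4, 4) = 16; 15 is not s-gonal.
s = 5: P(5, 3) = 12 and P(5, 4) = 22; 15 is not s-gonal.
s = 7: P(7, 2) = 7 and P(7, 3) = 18; 15 is not s-gonal.
s = 9: P(9, 2) = 9 and P(9, 3) = 24; 15 is not s-gonal.
s = 12: P(12, 2) = 12 and P(12, 3) = 33; 15 is not s-gonal.
Hits: s ∈ {3} → 1.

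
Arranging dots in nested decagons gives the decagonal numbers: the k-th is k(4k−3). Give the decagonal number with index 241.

The 241st decagonal number is n(4n−3) with n = 241.
241·(4·241 − 3) = 241·961 = 231601.

231601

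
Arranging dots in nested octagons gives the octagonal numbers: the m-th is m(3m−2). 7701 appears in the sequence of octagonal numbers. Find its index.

51

Set n(3n−2) = 7701, giving 3n² − 2n − 7701 = 0.
The discriminant is 4 + 12·7701 = 92416, and √92416 = 304.
So n = (2 + 304) / 6 = 306/6 = 51.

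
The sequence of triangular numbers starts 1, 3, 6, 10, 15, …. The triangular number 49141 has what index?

Set n(n+1)/2 = 49141, giving n² + n − 98282 = 0.
The discriminant is 1 + 8·49141 = 393129, and √393129 = 627.
So n = (-1 + 627) / 2 = 626/2 = 313.
Check: 313·314/2 = 49141. ✓

313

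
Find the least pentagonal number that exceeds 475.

477

Solve n(3n−1)/2 > 475 for integer n.
The largest n with value ≤ 475 is 17 (since 425 ≤ 475 < 477), so the first above is n = 18, value 477.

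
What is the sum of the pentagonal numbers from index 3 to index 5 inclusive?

Σ i(3i−1)/2 = (3Σi² − Σi) / 2 over i = 3..5.
Σi = 15 − 3 = 12 and Σi² = 55 − 5 = 50.
(3·50 − 1·12) / 2 = 138/2 = 69.

69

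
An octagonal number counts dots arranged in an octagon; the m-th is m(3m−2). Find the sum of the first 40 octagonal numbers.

Σ i(3i−2) = 3Σi² − 2Σi over i = 1..40.
Σi = 820 and Σi² = 22140.
3·22140 − 2·820 = 64780.

64780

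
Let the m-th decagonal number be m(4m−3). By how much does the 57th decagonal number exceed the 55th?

57·(4·57 − 3) = 12825 and 55·(4·55 − 3) = 11935.
Difference: 12825 − 11935 = 890.

890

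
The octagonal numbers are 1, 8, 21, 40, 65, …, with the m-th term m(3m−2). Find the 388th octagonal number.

450856

The 388th octagonal number is n(3n−2) with n = 388.
388·(3·388 − 2) = 388·1162 = 450856.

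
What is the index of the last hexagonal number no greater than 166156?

Solve n(2n−1) ≤ 166156 for integer n.
n = 288 gives 165600 ≤ 166156, while n = 289 gives 166753 > 166156; so the answer is index 288.

288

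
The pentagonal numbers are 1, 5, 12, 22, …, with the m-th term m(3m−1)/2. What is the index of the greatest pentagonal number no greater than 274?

Solve n(3n−1)/2 ≤ 274 for integer n.
n = 13 gives 247 ≤ 274, while n = 14 gives 287 > 274; so the answer is index 13.

13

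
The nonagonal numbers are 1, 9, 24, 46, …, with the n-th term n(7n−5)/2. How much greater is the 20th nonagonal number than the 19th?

134

Consecutive nonagonal numbers differ by 7n − 6: here 7·20 − 6 = 134.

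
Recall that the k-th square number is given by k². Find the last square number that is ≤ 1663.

1600

Solve n² ≤ 1663 for integer n.
n = 40 gives 1600 ≤ 1663, while n = 41 gives 1681 > 1663; so the answer is 1600.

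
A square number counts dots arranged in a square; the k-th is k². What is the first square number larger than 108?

Solve n² > 108 for integer n.
The largest n with value ≤ 108 is 10 (since 100 ≤ 108 < 121), so the first above is n = 11, value 121.

121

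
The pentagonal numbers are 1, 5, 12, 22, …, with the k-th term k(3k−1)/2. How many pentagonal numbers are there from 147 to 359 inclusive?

5

The n-th pentagonal number is n(3n−1)/2.
Smallest index with value ≥ 147: n = 11 (giving 176).
Largest index with value ≤ 359: n = 15 (giving 330).
Indices 11 through 15: 5 terms.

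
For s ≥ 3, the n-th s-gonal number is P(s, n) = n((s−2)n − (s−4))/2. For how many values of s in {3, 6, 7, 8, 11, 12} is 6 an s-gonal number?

s = 3: P(3, 3) = 6. ✓
s = 6: P(6, 2) = 6. ✓
s = 7: P(7, 1) = 1 and P(7, 2) = 7; 6 is not s-gonal.
s = 8: P(8, 1) = 1 and P(8, 2) = 8; 6 is not s-gonal.
s = 11: P(11, 1) = 1 and P(11, 2) = 11; 6 is not s-gonal.
s = 12: P(12, 1) = 1 and P(12, 2) = 12; 6 is not s-gonal.
Hits: s ∈ {3, 6} → 2.

2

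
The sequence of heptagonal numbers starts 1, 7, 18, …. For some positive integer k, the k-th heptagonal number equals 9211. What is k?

Set n(5n−3)/2 = 9211, giving 5n² − 3n − 18422 = 0.
So n = (3 + 607) / 10 = 610/10 = 61.

61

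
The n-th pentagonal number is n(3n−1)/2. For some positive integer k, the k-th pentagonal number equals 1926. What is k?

36

Set n(3n−1)/2 = 1926, giving 3n² − n − 3852 = 0.
The discriminant is 1 + 24·1926 = 46225, and √46225 = 215.
So n = (1 + 215) / 6 = 216/6 = 36.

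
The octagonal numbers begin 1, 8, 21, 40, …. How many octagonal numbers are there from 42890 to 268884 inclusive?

The n-th octagonal number is n(3n−2).
Smallest index with value ≥ 42890: n = 120 (giving 42960).
Largest index with value ≤ 268884: n = 299 (giving 267605).
Indices 120 through 299: 180 terms.

180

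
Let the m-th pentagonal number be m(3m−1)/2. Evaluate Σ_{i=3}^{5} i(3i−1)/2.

69

Σ i(3i−1)/2 = (3Σi² − Σi) / 2 over i = 3..5.
Σi = 15 − 3 = 12 and Σi² = 55 − 5 = 50.
(3·50 − 1·12) / 2 = 138/2 = 69.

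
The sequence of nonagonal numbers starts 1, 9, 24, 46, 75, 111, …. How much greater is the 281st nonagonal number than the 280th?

1961

Consecutive nonagonal numbers differ by 7n − 6: here 7·281 − 6 = 1961.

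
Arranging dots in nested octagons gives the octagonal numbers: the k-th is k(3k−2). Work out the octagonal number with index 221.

221·(3·221 − 2) = 221·661 = 146081.

146081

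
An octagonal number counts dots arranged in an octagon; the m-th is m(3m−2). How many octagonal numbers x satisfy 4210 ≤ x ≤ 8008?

15

The n-th octagonal number is n(3n−2).
Smallest index with value ≥ 4210: n = 38 (giving 4256).
Largest index with value ≤ 8008: n = 52 (giving 8008).
Indices 38 through 52: 15 terms.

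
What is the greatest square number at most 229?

225

Solve n² ≤ 229 for integer n.
n = 15 gives 225 ≤ 229, while n = 16 gives 256 > 229; so the answer is 225.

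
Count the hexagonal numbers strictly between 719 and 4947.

30

The n-th hexagonal number is n(2n−1).
Smallest index with value > 719: n = 20 (giving 780).
Largest index with value < 4947: n = 49 (giving 4753).
Indices 20 through 49: 30 terms.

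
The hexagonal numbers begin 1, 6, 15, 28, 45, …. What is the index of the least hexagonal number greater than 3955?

Solve n(2n−1) > 3955 for integer n.
The largest n with value ≤ 3955 is 44 (since 3828 ≤ 3955 < 4005), so the first above is n = 45, value 4005.

45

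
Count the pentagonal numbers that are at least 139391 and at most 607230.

The n-th pentagonal number is n(3n−1)/2.
Smallest index with value ≥ 139391: n = 306 (giving 140301).
Largest index with value ≤ 607230: n = 636 (giving 606426).
Indices 306 through 636: 331 terms.

331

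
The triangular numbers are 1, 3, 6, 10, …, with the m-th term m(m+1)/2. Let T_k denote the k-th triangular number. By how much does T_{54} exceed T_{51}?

159

54·55/2 = 1485 and 51·52/2 = 1326.
Difference: 1485 − 1326 = 159.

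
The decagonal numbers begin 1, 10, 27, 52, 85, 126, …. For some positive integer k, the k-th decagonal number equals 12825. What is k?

Set n(4n−3) = 12825, giving 4n² − 3n − 12825 = 0.
The discriminant is 9 + 16·12825 = 205209, and √205209 = 453.
So n = (3 + 453) / 8 = 456/8 = 57.
Check: 57·(4·57 − 3) = 12825. ✓

57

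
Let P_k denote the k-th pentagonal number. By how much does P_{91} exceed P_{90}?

Consecutive pentagonal numbers differ by 3n − 2: here 3·91 − 2 = 271.

271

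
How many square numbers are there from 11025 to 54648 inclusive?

The n-th square number is n².
Smallest index with value ≥ 11025: n = 105 (giving 11025).
Largest index with value ≤ 54648: n = 233 (giving 54289).
Indices 105 through 233: 129 terms.

129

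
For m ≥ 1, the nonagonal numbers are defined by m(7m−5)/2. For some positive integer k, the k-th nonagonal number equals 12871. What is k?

Set n(7n−5)/2 = 12871, giving 7n² − 5n − 25742 = 0.
The discriminant is 25 + 56·12871 = 720801, and √720801 = 849.
So n = (5 + 849) / 14 = 854/14 = 61.
Check: 61·(7·61 − 5)/2 = 12871. ✓

61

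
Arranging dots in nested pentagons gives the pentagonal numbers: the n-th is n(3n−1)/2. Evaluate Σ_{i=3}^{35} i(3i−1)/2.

Σ i(3i−1)/2 = (3Σi² − Σi) / 2 over i = 3..35.
Σi = 630 − 3 = 627 and Σi² = 14910 − 5 = 14905.
(3·14905 − 1·627) / 2 = 44088/2 = 22044.

22044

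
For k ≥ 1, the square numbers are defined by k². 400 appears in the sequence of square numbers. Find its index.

We need n² = 400, so n = √400 = 20.

20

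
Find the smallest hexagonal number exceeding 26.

28

Solve n(2n−1) > 26 for integer n.
The largest n with value ≤ 26 is 3 (since 15 ≤ 26 < 28), so the first above is n = 4, value 28.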